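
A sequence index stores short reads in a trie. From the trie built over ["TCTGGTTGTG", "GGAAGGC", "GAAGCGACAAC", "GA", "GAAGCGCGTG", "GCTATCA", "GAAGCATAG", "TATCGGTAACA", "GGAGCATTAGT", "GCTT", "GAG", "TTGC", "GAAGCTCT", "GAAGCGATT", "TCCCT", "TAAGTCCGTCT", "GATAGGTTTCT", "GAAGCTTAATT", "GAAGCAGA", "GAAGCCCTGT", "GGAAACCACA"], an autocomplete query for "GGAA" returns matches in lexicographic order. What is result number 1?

GGAAACCACA

Words with prefix "GGAA", in lexicographic order: "GGAAACCACA", "GGAAGGC"
Position 1: GGAAACCACA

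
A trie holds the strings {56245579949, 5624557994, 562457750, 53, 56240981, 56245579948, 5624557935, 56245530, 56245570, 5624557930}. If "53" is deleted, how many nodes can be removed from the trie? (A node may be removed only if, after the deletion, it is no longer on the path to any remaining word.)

1

Walk "53" from the leaf back toward the root, removing each node that no remaining word uses.
The suffix "3" (1 node) is used only by "53"; the node for "5" still has the child "6", so pruning stops there.
Nodes removed: 1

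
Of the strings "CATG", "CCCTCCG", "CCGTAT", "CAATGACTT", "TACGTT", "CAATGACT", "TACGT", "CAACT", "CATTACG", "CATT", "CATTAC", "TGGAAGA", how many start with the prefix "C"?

9

Filter for entries beginning with "C":
Matches: "CAACT", "CAATGACT", "CAATGACTT", "CATG", "CATT", "CATTAC", "CATTACG", "CCCTCCG", "CCGTAT"
Count: 9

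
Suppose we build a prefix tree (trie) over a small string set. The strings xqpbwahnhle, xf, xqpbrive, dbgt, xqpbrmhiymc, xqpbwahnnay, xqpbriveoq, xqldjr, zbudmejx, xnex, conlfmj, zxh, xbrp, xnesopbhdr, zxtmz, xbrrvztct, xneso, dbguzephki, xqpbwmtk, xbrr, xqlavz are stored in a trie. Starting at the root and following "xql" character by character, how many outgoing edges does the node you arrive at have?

Follow the path "xql" to its node, then look at its outgoing edges.
Distinct next characters after "xql": a, d.
That node has 2 child edges.

2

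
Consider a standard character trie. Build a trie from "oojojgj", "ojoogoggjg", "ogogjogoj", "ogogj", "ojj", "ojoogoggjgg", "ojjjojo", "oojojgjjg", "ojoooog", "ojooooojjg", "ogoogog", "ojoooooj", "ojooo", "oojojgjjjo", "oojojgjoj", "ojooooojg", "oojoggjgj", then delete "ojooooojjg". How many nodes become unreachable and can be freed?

2

A node on "ojooooojjg"'s path can go only if nothing else ends at it or branches off below it.
The suffix "jg" (2 nodes) is used only by "ojooooojjg"; the node for "ojoooooj" still has the child "g", so pruning stops there.
Nodes removed: 2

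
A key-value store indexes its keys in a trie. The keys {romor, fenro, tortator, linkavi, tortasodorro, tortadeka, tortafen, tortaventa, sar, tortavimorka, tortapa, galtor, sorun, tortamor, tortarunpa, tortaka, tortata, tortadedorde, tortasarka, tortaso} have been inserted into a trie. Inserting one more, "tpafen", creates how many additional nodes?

"t" is already a path in the trie; the remaining "pafen" must be added.
So 6 − 1 = 5 new nodes.

5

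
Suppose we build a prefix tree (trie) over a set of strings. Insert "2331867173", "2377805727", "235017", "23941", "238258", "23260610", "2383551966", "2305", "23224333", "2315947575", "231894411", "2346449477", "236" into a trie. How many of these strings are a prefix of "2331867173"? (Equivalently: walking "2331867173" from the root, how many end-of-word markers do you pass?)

1

Traverse "2331867173" character by character; count nodes along the way that are marked as word ends.
Prefixes of the query that are stored words: "2331867173"
Count: 1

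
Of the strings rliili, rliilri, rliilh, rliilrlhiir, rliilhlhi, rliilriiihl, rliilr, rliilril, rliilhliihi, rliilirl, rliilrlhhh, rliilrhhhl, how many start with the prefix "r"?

Traverse to the node for "r", then collect every word in that subtree.
Words under "r": rliilh, rliilhlhi, rliilhliihi, rliili, rliilirl, rliilr, rliilrhhhl, rliilri, rliilriiihl, rliilril, rliilrlhhh, rliilrlhiir
Count: 12

12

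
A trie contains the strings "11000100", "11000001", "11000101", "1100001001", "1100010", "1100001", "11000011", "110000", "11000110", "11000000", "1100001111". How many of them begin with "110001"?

4

Filter for entries beginning with "110001":
Words under "110001": 1100010, 11000100, 11000101, 11000110
Count: 4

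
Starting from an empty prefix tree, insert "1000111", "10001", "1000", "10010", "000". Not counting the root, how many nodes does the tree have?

12

Insert word by word; a character creates a node only if that edge doesn't already exist:
  "1000111" → 7 new (1, 0, 0, 0, 1, 1, 1)
  "10001" → prefix "10001" already present; 0 new (none)
  "1000" → prefix "1000" already present; 0 new (none)
  "10010" → prefix "100" already present; 2 new (1, 0)
  "000" → 3 new (0, 0, 0)
Total nodes = 7 + 0 + 0 + 2 + 3 = 12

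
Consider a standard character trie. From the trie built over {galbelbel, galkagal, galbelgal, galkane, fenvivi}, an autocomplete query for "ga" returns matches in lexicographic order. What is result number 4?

galkane

DFS of the "ga" subtree visits, in order: "galbelbel", "galbelgal", "galkagal", "galkane"
Position 4: galkane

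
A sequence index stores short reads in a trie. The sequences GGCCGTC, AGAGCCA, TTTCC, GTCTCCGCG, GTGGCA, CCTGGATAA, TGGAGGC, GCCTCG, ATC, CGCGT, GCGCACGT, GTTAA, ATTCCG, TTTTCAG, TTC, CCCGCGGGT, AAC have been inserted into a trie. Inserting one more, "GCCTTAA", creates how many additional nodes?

3

The longest prefix of "GCCTTAA" already in the trie is "GCCT" (length 4).
So 7 − 4 = 3 new nodes.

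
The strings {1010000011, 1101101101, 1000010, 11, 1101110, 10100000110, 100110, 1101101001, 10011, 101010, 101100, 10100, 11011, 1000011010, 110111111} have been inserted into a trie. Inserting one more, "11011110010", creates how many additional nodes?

4

Walking "11011110010" from the root, the first 7 characters ("1101111") follow existing edges; "0" is the first miss.
Each of the 4 remaining characters creates one node.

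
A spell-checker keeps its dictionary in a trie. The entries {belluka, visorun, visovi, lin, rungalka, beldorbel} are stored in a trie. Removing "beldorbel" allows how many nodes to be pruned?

After clearing the end-marker at "beldorbel", prune upward until reaching a node still needed by another word.
The suffix "dorbel" (6 nodes) is used only by "beldorbel"; the node for "bel" still has the child "l", so pruning stops there.
Nodes removed: 6

6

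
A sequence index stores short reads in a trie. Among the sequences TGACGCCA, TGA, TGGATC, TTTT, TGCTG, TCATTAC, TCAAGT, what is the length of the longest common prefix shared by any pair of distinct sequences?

Equivalently: take the maximum, over all pairs, of their longest common prefix length.
e.g. "TCAAGT" and "TCATTAC" share the prefix "TCA" of length 3; no pair shares a longer one.
Longest shared-prefix length: 3

3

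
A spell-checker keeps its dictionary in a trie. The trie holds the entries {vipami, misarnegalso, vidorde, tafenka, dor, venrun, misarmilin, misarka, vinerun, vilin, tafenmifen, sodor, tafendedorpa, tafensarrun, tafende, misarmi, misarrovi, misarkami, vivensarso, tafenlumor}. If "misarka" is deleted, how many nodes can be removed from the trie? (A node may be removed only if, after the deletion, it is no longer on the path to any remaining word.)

0

After clearing the end-marker at "misarka", prune upward until reaching a node still needed by another word.
Every node on "misarka" is still needed (e.g. by "misarkami"), so nothing is freed.
Nodes removed: 0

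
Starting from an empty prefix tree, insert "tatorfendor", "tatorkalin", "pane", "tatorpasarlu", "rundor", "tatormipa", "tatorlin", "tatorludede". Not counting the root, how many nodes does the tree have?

45

Count nodes per top-level branch (shared prefixes stored once):
  'p'-branch (pane): 4 nodes
  'r'-branch (rundor): 6 nodes
  't'-branch (tatorfendor, tatorkalin, tatorlin, tatorludede, tatormipa, tatorpasarlu): 35 nodes
Sum: 45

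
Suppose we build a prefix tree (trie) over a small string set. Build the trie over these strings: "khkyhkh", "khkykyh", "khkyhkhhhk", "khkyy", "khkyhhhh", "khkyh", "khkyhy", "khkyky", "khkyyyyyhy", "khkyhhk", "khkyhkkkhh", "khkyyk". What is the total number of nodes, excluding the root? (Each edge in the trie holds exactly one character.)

For each word, the new-node count is its length minus the longest prefix already in the trie:
  "khkyhkh" → 7 new (k, h, k, y, h, k, h)
  "khkykyh" → prefix "khky" already present; 3 new (k, y, h)
  "khkyhkhhhk" → prefix "khkyhkh" already present; 3 new (h, h, k)
  "khkyy" → prefix "khky" already present; 1 new (y)
  "khkyhhhh" → prefix "khkyh" already present; 3 new (h, h, h)
  "khkyh" → prefix "khkyh" already present; 0 new (none)
  "khkyhy" → prefix "khkyh" already present; 1 new (y)
  "khkyky" → prefix "khkyky" already present; 0 new (none)
  "khkyyyyyhy" → prefix "khkyy" already present; 5 new (y, y, y, h, y)
  "khkyhhk" → prefix "khkyhh" already present; 1 new (k)
  "khkyhkkkhh" → prefix "khkyhk" already present; 4 new (k, k, h, h)
  "khkyyk" → prefix "khkyy" already present; 1 new (k)
Total nodes = 7 + 3 + 3 + 1 + 3 + 0 + 1 + 0 + 5 + 1 + 4 + 1 = 29

29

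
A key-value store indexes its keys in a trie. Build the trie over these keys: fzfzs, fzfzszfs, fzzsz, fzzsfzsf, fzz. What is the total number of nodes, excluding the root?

For each word, the new-node count is its length minus the longest prefix already in the trie:
  "fzfzs" → 5 new (f, z, f, z, s)
  "fzfzszfs" → prefix "fzfzs" already present; 3 new (z, f, s)
  "fzzsz" → prefix "fz" already present; 3 new (z, s, z)
  "fzzsfzsf" → prefix "fzzs" already present; 4 new (f, z, s, f)
  "fzz" → prefix "fzz" already present; 0 new (none)
Total nodes = 5 + 3 + 3 + 4 + 0 = 15

15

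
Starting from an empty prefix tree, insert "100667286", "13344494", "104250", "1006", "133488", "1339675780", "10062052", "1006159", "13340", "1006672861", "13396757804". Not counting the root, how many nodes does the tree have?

Trie structure (* marks end of a word):
(root)
└─ 1
   ├─ 0
   │  ├─ 0
   │  │  └─ 6 *
   │  │     ├─ 1
   │  │     │  └─ 5
   │  │     │     └─ 9 *
   │  │     ├─ 2
   │  │     │  └─ 0
   │  │     │     └─ 5
   │  │     │        └─ 2 *
   │  │     └─ 6
   │  │        └─ 7
   │  │           └─ 2
   │  │              └─ 8
   │  │                 └─ 6 *
   │  │                    └─ 1 *
   │  └─ 4
   │     └─ 2
   │        └─ 5
   │           └─ 0 *
   └─ 3
      └─ 3
         ├─ 4
         │  ├─ 0 *
         │  ├─ 4
         │  │  └─ 4
         │  │     └─ 9
         │  │        └─ 4 *
         │  └─ 8
         │     └─ 8 *
         └─ 9
            └─ 6
               └─ 7
                  └─ 5
                     └─ 7
                        └─ 8
                           └─ 0 *
                              └─ 4 *
Counting every labelled node above: 39.

39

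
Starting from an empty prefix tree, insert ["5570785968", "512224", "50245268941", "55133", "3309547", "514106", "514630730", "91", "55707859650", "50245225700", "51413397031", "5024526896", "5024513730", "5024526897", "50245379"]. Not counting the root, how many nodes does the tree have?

71

Count nodes per top-level branch (shared prefixes stored once):
  '3'-branch (3309547): 7 nodes
  '5'-branch (5024513730, 50245225700, 50245268941, 5024526896, 5024526897, 50245379, 512224, 514106, 51413397031, 514630730, 55133, 55707859650, 5570785968): 62 nodes
  '9'-branch (91): 2 nodes
Sum: 71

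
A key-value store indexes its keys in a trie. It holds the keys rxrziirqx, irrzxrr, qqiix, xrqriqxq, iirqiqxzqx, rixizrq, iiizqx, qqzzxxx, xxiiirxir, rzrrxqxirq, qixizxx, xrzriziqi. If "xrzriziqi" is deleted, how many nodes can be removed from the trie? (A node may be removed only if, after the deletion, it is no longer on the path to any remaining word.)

7

After clearing the end-marker at "xrzriziqi", prune upward until reaching a node still needed by another word.
The suffix "zriziqi" (7 nodes) is used only by "xrzriziqi"; the node for "xr" still has the child "q", so pruning stops there.
Nodes removed: 7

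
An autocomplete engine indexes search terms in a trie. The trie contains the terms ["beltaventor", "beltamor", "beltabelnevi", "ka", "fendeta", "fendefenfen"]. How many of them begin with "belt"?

3

Traverse to the node for "belt", then collect every word in that subtree.
Matches: "beltabelnevi", "beltamor", "beltaventor"
Count: 3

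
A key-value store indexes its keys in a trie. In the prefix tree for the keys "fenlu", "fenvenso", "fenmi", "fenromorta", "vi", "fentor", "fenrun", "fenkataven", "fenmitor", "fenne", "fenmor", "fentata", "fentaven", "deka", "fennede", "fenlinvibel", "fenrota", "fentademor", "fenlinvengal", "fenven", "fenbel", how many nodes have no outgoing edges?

18

A leaf is a node with no children — equivalently, the end of a word that is not a proper prefix of any other stored word.
Those words: "deka", "fenbel", "fenkataven", "fenlinvengal", "fenlinvibel", "fenlu", "fenmitor", "fenmor", "fennede", "fenromorta", "fenrota", "fenrun", "fentademor", "fentata", "fentaven", "fentor", "fenvenso", "vi"
Leaf count: 18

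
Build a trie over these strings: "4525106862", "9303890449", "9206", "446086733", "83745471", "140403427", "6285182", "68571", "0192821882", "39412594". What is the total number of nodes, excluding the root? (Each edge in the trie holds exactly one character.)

77

Trace insertions, counting only characters that open a new branch:
  "4525106862" → 10 new (4, 5, 2, 5, 1, 0, 6, 8, 6, 2)
  "9303890449" → 10 new (9, 3, 0, 3, 8, 9, 0, 4, 4, 9)
  "9206" → prefix "9" already present; 3 new (2, 0, 6)
  "446086733" → prefix "4" already present; 8 new (4, 6, 0, 8, 6, 7, 3, 3)
  "83745471" → 8 new (8, 3, 7, 4, 5, 4, 7, 1)
  "140403427" → 9 new (1, 4, 0, 4, 0, 3, 4, 2, 7)
  "6285182" → 7 new (6, 2, 8, 5, 1, 8, 2)
  "68571" → prefix "6" already present; 4 new (8, 5, 7, 1)
  "0192821882" → 10 new (0, 1, 9, 2, 8, 2, 1, 8, 8, 2)
  "39412594" → 8 new (3, 9, 4, 1, 2, 5, 9, 4)
Total nodes = 10 + 10 + 3 + 8 + 8 + 9 + 7 + 4 + 10 + 8 = 77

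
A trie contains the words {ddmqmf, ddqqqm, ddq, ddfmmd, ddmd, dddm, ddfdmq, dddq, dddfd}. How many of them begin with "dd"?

9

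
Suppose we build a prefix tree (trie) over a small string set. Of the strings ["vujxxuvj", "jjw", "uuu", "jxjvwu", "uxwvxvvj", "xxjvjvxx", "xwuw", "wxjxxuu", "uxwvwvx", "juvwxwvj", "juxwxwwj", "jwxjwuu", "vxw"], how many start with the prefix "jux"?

1

Traverse to the node for "jux", then collect every word in that subtree.
Matches: "juxwxwwj"
Count: 1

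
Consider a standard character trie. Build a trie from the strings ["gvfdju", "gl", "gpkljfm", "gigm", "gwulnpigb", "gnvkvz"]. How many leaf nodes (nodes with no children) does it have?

A leaf is a node with no children — equivalently, the end of a word that is not a proper prefix of any other stored word.
Those words: "gigm", "gl", "gnvkvz", "gpkljfm", "gvfdju", "gwulnpigb"
Leaf count: 6

6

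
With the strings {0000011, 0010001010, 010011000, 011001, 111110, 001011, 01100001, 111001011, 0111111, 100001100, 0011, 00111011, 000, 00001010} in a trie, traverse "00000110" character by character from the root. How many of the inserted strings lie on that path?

Check each prefix of "00000110" against the stored set — each match is an end-marker on the path.
Prefixes of the query that are stored words: "000", "0000011"
Count: 2

2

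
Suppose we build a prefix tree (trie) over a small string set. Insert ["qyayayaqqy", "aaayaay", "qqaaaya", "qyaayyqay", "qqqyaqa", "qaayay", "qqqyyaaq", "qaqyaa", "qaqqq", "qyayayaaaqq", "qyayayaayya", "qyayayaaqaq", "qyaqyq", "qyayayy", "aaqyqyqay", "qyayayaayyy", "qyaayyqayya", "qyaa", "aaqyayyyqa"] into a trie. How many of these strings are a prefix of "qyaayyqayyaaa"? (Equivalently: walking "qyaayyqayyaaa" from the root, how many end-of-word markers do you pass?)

Check each prefix of "qyaayyqayyaaa" against the stored set — each match is an end-marker on the path.
Prefixes of the query that are stored words: "qyaa", "qyaayyqay", "qyaayyqayya"
Count: 3

3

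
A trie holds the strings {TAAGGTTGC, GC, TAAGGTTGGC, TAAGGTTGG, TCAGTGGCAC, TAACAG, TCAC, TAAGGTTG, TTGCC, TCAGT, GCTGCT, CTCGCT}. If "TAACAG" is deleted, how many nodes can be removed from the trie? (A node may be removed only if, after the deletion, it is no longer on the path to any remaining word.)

3

A node on "TAACAG"'s path can go only if nothing else ends at it or branches off below it.
The suffix "CAG" (3 nodes) is used only by "TAACAG"; the node for "TAA" still has the child "G", so pruning stops there.
Nodes removed: 3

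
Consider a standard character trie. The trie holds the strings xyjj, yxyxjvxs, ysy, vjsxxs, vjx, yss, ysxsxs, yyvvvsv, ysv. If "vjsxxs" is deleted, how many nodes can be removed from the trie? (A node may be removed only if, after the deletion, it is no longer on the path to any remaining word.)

4

A node on "vjsxxs"'s path can go only if nothing else ends at it or branches off below it.
The suffix "sxxs" (4 nodes) is used only by "vjsxxs"; the node for "vj" still has the child "x", so pruning stops there.
Nodes removed: 4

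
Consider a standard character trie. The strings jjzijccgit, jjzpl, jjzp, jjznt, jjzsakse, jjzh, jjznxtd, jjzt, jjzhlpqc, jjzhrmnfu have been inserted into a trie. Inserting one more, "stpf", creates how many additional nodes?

4

No existing word starts with "s", so every character of "stpf" needs a new node.
4 − 0 = 4 new nodes.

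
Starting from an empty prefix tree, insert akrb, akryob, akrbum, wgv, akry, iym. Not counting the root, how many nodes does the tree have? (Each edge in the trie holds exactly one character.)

Trace insertions, counting only characters that open a new branch:
  "akrb" → 4 new (a, k, r, b)
  "akryob" → prefix "akr" already present; 3 new (y, o, b)
  "akrbum" → prefix "akrb" already present; 2 new (u, m)
  "wgv" → 3 new (w, g, v)
  "akry" → prefix "akry" already present; 0 new (none)
  "iym" → 3 new (i, y, m)
Total nodes = 4 + 3 + 2 + 3 + 0 + 3 = 15

15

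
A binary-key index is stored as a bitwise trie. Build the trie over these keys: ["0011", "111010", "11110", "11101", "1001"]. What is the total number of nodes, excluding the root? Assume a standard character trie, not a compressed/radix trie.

15

Count nodes per top-level branch (shared prefixes stored once):
  '0'-branch (0011): 4 nodes
  '1'-branch (1001, 11101, 111010, 11110): 11 nodes
Sum: 15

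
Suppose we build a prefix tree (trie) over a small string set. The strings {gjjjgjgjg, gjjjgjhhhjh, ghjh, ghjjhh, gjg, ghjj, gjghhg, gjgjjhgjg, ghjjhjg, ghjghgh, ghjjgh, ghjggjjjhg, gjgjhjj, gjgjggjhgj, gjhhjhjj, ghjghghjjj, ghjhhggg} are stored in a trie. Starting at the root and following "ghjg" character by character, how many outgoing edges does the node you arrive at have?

Follow the path "ghjg" to its node, then look at its outgoing edges.
Distinct next characters after "ghjg": g, h.
That node has 2 child edges.

2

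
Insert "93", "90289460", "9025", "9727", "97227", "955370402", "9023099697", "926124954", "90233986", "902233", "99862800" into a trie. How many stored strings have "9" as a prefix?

11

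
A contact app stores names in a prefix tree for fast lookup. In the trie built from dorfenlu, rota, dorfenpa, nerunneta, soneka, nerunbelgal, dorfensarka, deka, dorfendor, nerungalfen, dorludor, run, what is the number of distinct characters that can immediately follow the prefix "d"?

The children of the "d" node are the distinct next characters among strings starting with "d".
Distinct next characters after "d": e, o.
That node has 2 child edges.

2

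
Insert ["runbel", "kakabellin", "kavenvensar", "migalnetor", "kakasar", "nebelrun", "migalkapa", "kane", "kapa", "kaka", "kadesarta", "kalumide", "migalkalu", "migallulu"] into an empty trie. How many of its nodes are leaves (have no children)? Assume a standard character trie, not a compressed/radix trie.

13

A leaf is a node with no children — equivalently, the end of a word that is not a proper prefix of any other stored word.
Those words: "kadesarta", "kakabellin", "kakasar", "kalumide", "kane", "kapa", "kavenvensar", "migalkalu", "migalkapa", "migallulu", "migalnetor", "nebelrun", "runbel"
Leaf count: 13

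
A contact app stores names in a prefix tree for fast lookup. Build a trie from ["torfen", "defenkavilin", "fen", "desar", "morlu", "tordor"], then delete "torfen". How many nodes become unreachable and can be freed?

After clearing the end-marker at "torfen", prune upward until reaching a node still needed by another word.
The suffix "fen" (3 nodes) is used only by "torfen"; the node for "tor" still has the child "d", so pruning stops there.
Nodes removed: 3

3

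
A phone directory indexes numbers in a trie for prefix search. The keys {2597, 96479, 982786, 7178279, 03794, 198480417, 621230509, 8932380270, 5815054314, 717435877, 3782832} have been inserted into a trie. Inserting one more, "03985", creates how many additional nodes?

3

Walking "03985" from the root, the first 2 characters ("03") follow existing edges; "9" is the first miss.
Each of the 3 remaining characters creates one node.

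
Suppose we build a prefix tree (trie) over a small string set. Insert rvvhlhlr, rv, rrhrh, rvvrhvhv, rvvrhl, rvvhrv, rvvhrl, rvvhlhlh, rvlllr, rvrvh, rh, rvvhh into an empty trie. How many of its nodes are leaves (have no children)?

11

A leaf is a node with no children — equivalently, the end of a word that is not a proper prefix of any other stored word.
Those words: "rh", "rrhrh", "rvlllr", "rvrvh", "rvvhh", "rvvhlhlh", "rvvhlhlr", "rvvhrl", "rvvhrv", "rvvrhl", "rvvrhvhv"
Leaf count: 11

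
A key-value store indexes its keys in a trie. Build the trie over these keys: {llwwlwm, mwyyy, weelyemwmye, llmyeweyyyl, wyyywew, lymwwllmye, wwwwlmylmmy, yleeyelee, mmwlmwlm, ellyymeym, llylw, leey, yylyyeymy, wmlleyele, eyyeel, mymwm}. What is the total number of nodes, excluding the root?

Count nodes per top-level branch (shared prefixes stored once):
  'e'-branch (ellyymeym, eyyeel): 14 nodes
  'l'-branch (leey, llmyeweyyyl, llwwlwm, llylw, lymwwllmye): 31 nodes
  'm'-branch (mmwlmwlm, mwyyy, mymwm): 16 nodes
  'w'-branch (weelyemwmye, wmlleyele, wwwwlmylmmy, wyyywew): 35 nodes
  'y'-branch (yleeyelee, yylyyeymy): 17 nodes
Sum: 113

113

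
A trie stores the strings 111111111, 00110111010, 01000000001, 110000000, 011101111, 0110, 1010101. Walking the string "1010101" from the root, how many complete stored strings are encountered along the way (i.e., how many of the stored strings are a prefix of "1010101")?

Traverse "1010101" character by character; count nodes along the way that are marked as word ends.
Prefixes of the query that are stored words: "1010101"
Count: 1

1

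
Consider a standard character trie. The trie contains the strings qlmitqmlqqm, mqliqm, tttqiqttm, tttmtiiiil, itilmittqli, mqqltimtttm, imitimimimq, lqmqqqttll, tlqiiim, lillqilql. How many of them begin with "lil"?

Walk to "lil"; the words in its subtree are exactly those with that prefix.
Words under "lil": lillqilql
Count: 1

1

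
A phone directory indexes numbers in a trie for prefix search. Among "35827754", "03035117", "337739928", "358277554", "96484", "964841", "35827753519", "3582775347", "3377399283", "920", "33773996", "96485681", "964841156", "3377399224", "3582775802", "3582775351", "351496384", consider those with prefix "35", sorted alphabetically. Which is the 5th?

35827754

DFS of the "35" subtree visits, in order: "351496384", "3582775347", "3582775351", "35827753519", "35827754", "358277554", "3582775802"
Position 5: 35827754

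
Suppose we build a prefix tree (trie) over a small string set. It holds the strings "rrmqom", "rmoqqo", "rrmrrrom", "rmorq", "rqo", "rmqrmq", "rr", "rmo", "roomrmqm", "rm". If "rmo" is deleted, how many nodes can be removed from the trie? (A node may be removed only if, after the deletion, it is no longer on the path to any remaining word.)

0

Walk "rmo" from the leaf back toward the root, removing each node that no remaining word uses.
Every node on "rmo" is still needed (e.g. by "rmoqqo"), so nothing is freed.
Nodes removed: 0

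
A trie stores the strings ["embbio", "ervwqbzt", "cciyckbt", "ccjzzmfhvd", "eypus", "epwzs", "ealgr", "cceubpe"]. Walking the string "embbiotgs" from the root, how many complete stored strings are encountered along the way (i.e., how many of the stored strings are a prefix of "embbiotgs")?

1

Traverse "embbiotgs" character by character; count nodes along the way that are marked as word ends.
Prefixes of the query that are stored words: "embbio"
Count: 1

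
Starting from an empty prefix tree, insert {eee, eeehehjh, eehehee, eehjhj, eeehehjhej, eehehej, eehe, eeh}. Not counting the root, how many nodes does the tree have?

19

Trie structure (* marks end of a word):
(root)
└─ e
   └─ e
      ├─ e *
      │  └─ h
      │     └─ e
      │        └─ h
      │           └─ j
      │              └─ h *
      │                 └─ e
      │                    └─ j *
      └─ h *
         ├─ e *
         │  └─ h
         │     └─ e
         │        ├─ e *
         │        └─ j *
         └─ j
            └─ h
               └─ j *
Counting every labelled node above: 19.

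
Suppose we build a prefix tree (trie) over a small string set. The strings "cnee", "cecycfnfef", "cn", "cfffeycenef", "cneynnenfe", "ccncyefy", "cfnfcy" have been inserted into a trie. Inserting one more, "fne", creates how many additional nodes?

"fne" shares no prefix with any stored word, so all 3 characters open new nodes.
3 − 0 = 3 new nodes.

3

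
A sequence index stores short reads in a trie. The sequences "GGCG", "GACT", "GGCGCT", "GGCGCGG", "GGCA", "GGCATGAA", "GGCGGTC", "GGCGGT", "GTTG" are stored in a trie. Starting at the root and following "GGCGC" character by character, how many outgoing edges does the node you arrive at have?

The children of the "GGCGC" node are the distinct next characters among strings starting with "GGCGC".
Distinct next characters after "GGCGC": G, T.
That node has 2 child edges.

2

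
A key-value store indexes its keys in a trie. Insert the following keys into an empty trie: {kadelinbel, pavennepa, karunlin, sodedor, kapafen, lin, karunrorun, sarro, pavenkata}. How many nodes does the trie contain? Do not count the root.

53

Insert word by word; a character creates a node only if that edge doesn't already exist:
  "kadelinbel" → 10 new (k, a, d, e, l, i, n, b, e, l)
  "pavennepa" → 9 new (p, a, v, e, n, n, e, p, a)
  "karunlin" → prefix "ka" already present; 6 new (r, u, n, l, i, n)
  "sodedor" → 7 new (s, o, d, e, d, o, r)
  "kapafen" → prefix "ka" already present; 5 new (p, a, f, e, n)
  "lin" → 3 new (l, i, n)
  "karunrorun" → prefix "karun" already present; 5 new (r, o, r, u, n)
  "sarro" → prefix "s" already present; 4 new (a, r, r, o)
  "pavenkata" → prefix "paven" already present; 4 new (k, a, t, a)
Total nodes = 10 + 9 + 6 + 7 + 5 + 3 + 5 + 4 + 4 = 53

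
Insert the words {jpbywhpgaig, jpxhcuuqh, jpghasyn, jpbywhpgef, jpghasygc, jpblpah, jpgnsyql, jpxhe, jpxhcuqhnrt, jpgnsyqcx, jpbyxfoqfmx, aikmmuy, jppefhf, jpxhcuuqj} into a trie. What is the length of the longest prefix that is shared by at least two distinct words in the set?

8

The deepest shared node is where two words last agree before diverging.
"jpbywhpgaig" and "jpbywhpgef" agree on "jpbywhpg" (8 characters) before diverging; nothing deeper is shared.
Longest shared-prefix length: 8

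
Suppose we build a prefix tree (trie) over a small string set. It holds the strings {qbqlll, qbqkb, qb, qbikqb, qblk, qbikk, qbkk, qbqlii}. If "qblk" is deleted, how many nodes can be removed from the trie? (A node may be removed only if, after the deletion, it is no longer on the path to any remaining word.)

After clearing the end-marker at "qblk", prune upward until reaching a node still needed by another word.
The suffix "lk" (2 nodes) is used only by "qblk"; the node for "qb" still has the child "q", so pruning stops there.
Nodes removed: 2

2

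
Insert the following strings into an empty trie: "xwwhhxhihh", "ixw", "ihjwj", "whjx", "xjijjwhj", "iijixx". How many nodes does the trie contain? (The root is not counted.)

For each word, the new-node count is its length minus the longest prefix already in the trie:
  "xwwhhxhihh" → 10 new (x, w, w, h, h, x, h, i, h, h)
  "ixw" → 3 new (i, x, w)
  "ihjwj" → prefix "i" already present; 4 new (h, j, w, j)
  "whjx" → 4 new (w, h, j, x)
  "xjijjwhj" → prefix "x" already present; 7 new (j, i, j, j, w, h, j)
  "iijixx" → prefix "i" already present; 5 new (i, j, i, x, x)
Total nodes = 10 + 3 + 4 + 4 + 7 + 5 = 33

33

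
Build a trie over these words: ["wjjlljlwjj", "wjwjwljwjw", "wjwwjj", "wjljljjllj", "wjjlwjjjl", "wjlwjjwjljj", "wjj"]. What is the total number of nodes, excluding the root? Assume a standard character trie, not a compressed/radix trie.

Insert word by word; a character creates a node only if that edge doesn't already exist:
  "wjjlljlwjj" → 10 new (w, j, j, l, l, j, l, w, j, j)
  "wjwjwljwjw" → prefix "wj" already present; 8 new (w, j, w, l, j, w, j, w)
  "wjwwjj" → prefix "wjw" already present; 3 new (w, j, j)
  "wjljljjllj" → prefix "wj" already present; 8 new (l, j, l, j, j, l, l, j)
  "wjjlwjjjl" → prefix "wjjl" already present; 5 new (w, j, j, j, l)
  "wjlwjjwjljj" → prefix "wjl" already present; 8 new (w, j, j, w, j, l, j, j)
  "wjj" → prefix "wjj" already present; 0 new (none)
Total nodes = 10 + 8 + 3 + 8 + 5 + 8 + 0 = 42

42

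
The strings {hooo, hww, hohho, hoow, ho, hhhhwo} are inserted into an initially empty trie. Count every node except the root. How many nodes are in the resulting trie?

15

For each word, the new-node count is its length minus the longest prefix already in the trie:
  "hooo" → 4 new (h, o, o, o)
  "hww" → prefix "h" already present; 2 new (w, w)
  "hohho" → prefix "ho" already present; 3 new (h, h, o)
  "hoow" → prefix "hoo" already present; 1 new (w)
  "ho" → prefix "ho" already present; 0 new (none)
  "hhhhwo" → prefix "h" already present; 5 new (h, h, h, w, o)
Total nodes = 4 + 2 + 3 + 1 + 0 + 5 = 15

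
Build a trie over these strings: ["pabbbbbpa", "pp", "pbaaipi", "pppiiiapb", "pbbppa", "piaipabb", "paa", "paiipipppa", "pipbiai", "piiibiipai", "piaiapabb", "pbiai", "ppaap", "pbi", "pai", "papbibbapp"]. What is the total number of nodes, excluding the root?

Trace insertions, counting only characters that open a new branch:
  "pabbbbbpa" → 9 new (p, a, b, b, b, b, b, p, a)
  "pp" → prefix "p" already present; 1 new (p)
  "pbaaipi" → prefix "p" already present; 6 new (b, a, a, i, p, i)
  "pppiiiapb" → prefix "pp" already present; 7 new (p, i, i, i, a, p, b)
  "pbbppa" → prefix "pb" already present; 4 new (b, p, p, a)
  "piaipabb" → prefix "p" already present; 7 new (i, a, i, p, a, b, b)
  "paa" → prefix "pa" already present; 1 new (a)
  "paiipipppa" → prefix "pa" already present; 8 new (i, i, p, i, p, p, p, a)
  "pipbiai" → prefix "pi" already present; 5 new (p, b, i, a, i)
  "piiibiipai" → prefix "pi" already present; 8 new (i, i, b, i, i, p, a, i)
  "piaiapabb" → prefix "piai" already present; 5 new (a, p, a, b, b)
  "pbiai" → prefix "pb" already present; 3 new (i, a, i)
  "ppaap" → prefix "pp" already present; 3 new (a, a, p)
  "pbi" → prefix "pbi" already present; 0 new (none)
  "pai" → prefix "pai" already present; 0 new (none)
  "papbibbapp" → prefix "pa" already present; 8 new (p, b, i, b, b, a, p, p)
Total nodes = 9 + 1 + 6 + 7 + 4 + 7 + 1 + 8 + 5 + 8 + 5 + 3 + 3 + 0 + 0 + 8 = 75

75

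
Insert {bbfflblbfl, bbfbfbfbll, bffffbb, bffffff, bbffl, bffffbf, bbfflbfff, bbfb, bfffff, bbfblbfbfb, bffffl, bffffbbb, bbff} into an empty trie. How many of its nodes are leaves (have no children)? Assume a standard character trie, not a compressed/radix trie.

8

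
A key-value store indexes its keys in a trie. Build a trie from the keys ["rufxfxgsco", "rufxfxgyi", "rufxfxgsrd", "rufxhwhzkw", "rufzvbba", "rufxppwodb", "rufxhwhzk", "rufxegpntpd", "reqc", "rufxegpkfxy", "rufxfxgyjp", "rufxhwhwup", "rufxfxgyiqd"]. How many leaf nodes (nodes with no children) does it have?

Leaves are exactly the stored words that no other stored word extends.
Those words: "reqc", "rufxegpkfxy", "rufxegpntpd", "rufxfxgsco", "rufxfxgsrd", "rufxfxgyiqd", "rufxfxgyjp", "rufxhwhwup", "rufxhwhzkw", "rufxppwodb", "rufzvbba"
Leaf count: 11

11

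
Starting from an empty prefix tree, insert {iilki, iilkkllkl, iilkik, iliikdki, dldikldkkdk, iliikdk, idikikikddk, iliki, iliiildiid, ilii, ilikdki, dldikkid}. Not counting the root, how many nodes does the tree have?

53

Count nodes per top-level branch (shared prefixes stored once):
  'd'-branch (dldikkid, dldikldkkdk): 14 nodes
  'i'-branch (idikikikddk, iilki, iilkik, iilkkllkl, ilii, iliiildiid, iliikdk, iliikdki, ilikdki, iliki): 39 nodes
Sum: 53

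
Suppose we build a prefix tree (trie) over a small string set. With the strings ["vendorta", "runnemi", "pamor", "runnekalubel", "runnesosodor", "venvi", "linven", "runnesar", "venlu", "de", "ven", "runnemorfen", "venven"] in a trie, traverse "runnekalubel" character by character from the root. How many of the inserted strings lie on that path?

Walk "runnekalubel" from the root; an end-of-word marker is hit whenever a stored word is a prefix of "runnekalubel".
Prefixes of the query that are stored words: "runnekalubel"
Count: 1

1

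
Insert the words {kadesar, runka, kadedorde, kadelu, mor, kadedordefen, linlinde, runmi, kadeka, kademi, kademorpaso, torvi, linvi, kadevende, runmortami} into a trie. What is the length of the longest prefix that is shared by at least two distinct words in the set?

Equivalently: take the maximum, over all pairs, of their longest common prefix length.
"kadedorde" and "kadedordefen" agree on "kadedorde" (9 characters) before diverging; nothing deeper is shared.
Longest shared-prefix length: 9

9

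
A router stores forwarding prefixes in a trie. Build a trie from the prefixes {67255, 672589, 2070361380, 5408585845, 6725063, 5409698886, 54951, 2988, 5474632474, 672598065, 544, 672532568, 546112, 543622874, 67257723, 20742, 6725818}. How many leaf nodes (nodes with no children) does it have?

Leaves are exactly the stored words that no other stored word extends.
Those words: "2070361380", "20742", "2988", "5408585845", "5409698886", "543622874", "544", "546112", "5474632474", "54951", "6725063", "672532568", "67255", "67257723", "6725818", "672589", "672598065"
Leaf count: 17

17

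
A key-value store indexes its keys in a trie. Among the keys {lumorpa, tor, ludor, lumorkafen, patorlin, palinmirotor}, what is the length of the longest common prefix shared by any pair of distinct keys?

Equivalently: take the maximum, over all pairs, of their longest common prefix length.
e.g. "lumorkafen" and "lumorpa" share the prefix "lumor" of length 5; no pair shares a longer one.
Longest shared-prefix length: 5

5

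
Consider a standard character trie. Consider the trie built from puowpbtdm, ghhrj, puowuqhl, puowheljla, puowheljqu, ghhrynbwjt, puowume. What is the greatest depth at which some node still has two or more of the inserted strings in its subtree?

Look for the deepest trie node that still has at least two words in its subtree.
e.g. "puowheljla" and "puowheljqu" share the prefix "puowhelj" of length 8; no pair shares a longer one.
Longest shared-prefix length: 8

8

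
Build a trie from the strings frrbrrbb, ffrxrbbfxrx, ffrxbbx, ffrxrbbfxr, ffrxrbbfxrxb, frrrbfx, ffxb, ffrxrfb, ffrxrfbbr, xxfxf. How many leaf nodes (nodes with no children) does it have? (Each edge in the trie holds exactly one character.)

7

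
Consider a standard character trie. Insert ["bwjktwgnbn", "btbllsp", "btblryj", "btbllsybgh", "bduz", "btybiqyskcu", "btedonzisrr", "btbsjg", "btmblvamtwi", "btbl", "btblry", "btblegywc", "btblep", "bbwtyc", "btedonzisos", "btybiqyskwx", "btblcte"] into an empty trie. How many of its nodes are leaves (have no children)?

Leaves are exactly the stored words that no other stored word extends.
Those words: "bbwtyc", "bduz", "btblcte", "btblegywc", "btblep", "btbllsp", "btbllsybgh", "btblryj", "btbsjg", "btedonzisos", "btedonzisrr", "btmblvamtwi", "btybiqyskcu", "btybiqyskwx", "bwjktwgnbn"
Leaf count: 15

15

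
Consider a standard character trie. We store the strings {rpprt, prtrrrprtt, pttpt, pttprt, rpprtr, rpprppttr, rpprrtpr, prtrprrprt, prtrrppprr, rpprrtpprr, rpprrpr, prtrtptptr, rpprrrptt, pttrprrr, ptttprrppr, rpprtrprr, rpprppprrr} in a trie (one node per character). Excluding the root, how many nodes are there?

Insert word by word; a character creates a node only if that edge doesn't already exist:
  "rpprt" → 5 new (r, p, p, r, t)
  "prtrrrprtt" → 10 new (p, r, t, r, r, r, p, r, t, t)
  "pttpt" → prefix "p" already present; 4 new (t, t, p, t)
  "pttprt" → prefix "pttp" already present; 2 new (r, t)
  "rpprtr" → prefix "rpprt" already present; 1 new (r)
  "rpprppttr" → prefix "rppr" already present; 5 new (p, p, t, t, r)
  "rpprrtpr" → prefix "rppr" already present; 4 new (r, t, p, r)
  "prtrprrprt" → prefix "prtr" already present; 6 new (p, r, r, p, r, t)
  "prtrrppprr" → prefix "prtrr" already present; 5 new (p, p, p, r, r)
  "rpprrtpprr" → prefix "rpprrtp" already present; 3 new (p, r, r)
  "rpprrpr" → prefix "rpprr" already present; 2 new (p, r)
  "prtrtptptr" → prefix "prtr" already present; 6 new (t, p, t, p, t, r)
  "rpprrrptt" → prefix "rpprr" already present; 4 new (r, p, t, t)
  "pttrprrr" → prefix "ptt" already present; 5 new (r, p, r, r, r)
  "ptttprrppr" → prefix "ptt" already present; 7 new (t, p, r, r, p, p, r)
  "rpprtrprr" → prefix "rpprtr" already present; 3 new (p, r, r)
  "rpprppprrr" → prefix "rpprpp" already present; 4 new (p, r, r, r)
Total nodes = 5 + 10 + 4 + 2 + 1 + 5 + 4 + 6 + 5 + 3 + 2 + 6 + 4 + 5 + 7 + 3 + 4 = 76

76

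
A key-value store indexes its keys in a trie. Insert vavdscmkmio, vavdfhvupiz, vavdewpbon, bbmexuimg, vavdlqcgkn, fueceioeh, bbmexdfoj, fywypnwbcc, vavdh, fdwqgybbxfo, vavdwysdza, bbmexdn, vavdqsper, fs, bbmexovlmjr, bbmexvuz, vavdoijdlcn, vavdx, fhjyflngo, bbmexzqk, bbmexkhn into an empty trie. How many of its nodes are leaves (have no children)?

Leaves are exactly the stored words that no other stored word extends.
Those words: "bbmexdfoj", "bbmexdn", "bbmexkhn", "bbmexovlmjr", "bbmexuimg", "bbmexvuz", "bbmexzqk", "fdwqgybbxfo", "fhjyflngo", "fs", "fueceioeh", "fywypnwbcc", "vavdewpbon", "vavdfhvupiz", "vavdh", "vavdlqcgkn", "vavdoijdlcn", "vavdqsper", "vavdscmkmio", "vavdwysdza", "vavdx"
Leaf count: 21

21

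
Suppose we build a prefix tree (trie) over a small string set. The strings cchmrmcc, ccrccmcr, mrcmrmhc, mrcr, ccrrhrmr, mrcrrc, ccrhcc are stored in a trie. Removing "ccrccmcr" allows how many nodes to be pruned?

5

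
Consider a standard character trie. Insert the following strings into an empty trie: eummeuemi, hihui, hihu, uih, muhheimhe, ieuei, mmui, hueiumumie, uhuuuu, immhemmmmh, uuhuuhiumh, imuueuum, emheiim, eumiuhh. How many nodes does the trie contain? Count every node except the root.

82

Trace insertions, counting only characters that open a new branch:
  "eummeuemi" → 9 new (e, u, m, m, e, u, e, m, i)
  "hihui" → 5 new (h, i, h, u, i)
  "hihu" → prefix "hihu" already present; 0 new (none)
  "uih" → 3 new (u, i, h)
  "muhheimhe" → 9 new (m, u, h, h, e, i, m, h, e)
  "ieuei" → 5 new (i, e, u, e, i)
  "mmui" → prefix "m" already present; 3 new (m, u, i)
  "hueiumumie" → prefix "h" already present; 9 new (u, e, i, u, m, u, m, i, e)
  "uhuuuu" → prefix "u" already present; 5 new (h, u, u, u, u)
  "immhemmmmh" → prefix "i" already present; 9 new (m, m, h, e, m, m, m, m, h)
  "uuhuuhiumh" → prefix "u" already present; 9 new (u, h, u, u, h, i, u, m, h)
  "imuueuum" → prefix "im" already present; 6 new (u, u, e, u, u, m)
  "emheiim" → prefix "e" already present; 6 new (m, h, e, i, i, m)
  "eumiuhh" → prefix "eum" already present; 4 new (i, u, h, h)
Total nodes = 9 + 5 + 0 + 3 + 9 + 5 + 3 + 9 + 5 + 9 + 9 + 6 + 6 + 4 = 82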